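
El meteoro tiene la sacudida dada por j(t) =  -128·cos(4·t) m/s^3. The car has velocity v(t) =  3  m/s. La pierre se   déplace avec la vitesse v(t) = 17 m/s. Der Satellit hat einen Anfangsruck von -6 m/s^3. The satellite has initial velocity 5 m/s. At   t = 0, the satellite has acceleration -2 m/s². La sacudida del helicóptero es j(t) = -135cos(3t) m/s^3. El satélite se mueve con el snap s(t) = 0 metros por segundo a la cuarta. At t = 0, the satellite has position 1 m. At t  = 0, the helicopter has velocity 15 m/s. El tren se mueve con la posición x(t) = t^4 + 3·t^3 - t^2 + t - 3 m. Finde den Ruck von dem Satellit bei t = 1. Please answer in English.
We must find the antiderivative of our snap equation s(t) = 0 1 time. The integral of snap, with j(0) = -6, gives jerk: j(t) = -6. From the given jerk equation j(t) = -6, we substitute t = 1 to get j = -6.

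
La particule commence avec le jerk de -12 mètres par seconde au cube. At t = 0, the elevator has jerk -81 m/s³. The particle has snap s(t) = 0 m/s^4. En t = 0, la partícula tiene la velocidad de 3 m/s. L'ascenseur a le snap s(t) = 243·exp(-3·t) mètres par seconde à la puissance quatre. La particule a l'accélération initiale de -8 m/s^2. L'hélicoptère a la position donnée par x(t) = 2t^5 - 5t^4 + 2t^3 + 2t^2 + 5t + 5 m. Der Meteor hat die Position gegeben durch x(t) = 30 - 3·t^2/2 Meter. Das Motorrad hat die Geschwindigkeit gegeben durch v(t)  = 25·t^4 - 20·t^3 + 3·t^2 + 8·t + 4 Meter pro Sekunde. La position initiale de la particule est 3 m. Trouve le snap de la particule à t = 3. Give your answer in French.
En utilisant s(t) = 0 et en substituant t = 3, nous trouvons s = 0.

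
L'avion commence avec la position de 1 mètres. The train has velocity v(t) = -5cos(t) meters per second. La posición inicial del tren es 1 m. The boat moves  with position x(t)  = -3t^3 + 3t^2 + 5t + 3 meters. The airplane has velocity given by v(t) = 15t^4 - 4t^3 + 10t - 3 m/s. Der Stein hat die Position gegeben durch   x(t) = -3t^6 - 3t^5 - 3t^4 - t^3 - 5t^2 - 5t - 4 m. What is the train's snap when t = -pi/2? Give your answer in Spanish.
Debemos derivar nuestra ecuación de la velocidad v(t) = -5·cos(t) 3 veces. Derivando la velocidad, obtenemos la aceleración: a(t) = 5·sin(t). La derivada de la aceleración da la sacudida: j(t) = 5·cos(t). Derivando la sacudida, obtenemos el snap: s(t) = -5·sin(t). Tenemos el snap s(t) = -5·sin(t). Sustituyendo t = -pi/2: s(-pi/2) = 5.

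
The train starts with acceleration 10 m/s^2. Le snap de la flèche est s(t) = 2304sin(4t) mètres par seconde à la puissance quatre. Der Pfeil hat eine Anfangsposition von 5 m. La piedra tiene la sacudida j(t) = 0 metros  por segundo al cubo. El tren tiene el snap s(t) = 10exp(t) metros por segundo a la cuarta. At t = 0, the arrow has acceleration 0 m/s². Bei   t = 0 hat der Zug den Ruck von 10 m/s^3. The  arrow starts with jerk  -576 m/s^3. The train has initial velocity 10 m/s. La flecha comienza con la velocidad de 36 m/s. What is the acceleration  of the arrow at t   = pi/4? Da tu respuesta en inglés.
To find the answer, we compute 2 antiderivatives of s(t) = 2304·sin(4·t). Taking ∫s(t)dt and applying j(0) = -576, we find j(t) = -576·cos(4·t). Integrating jerk and using the initial condition a(0) = 0, we get a(t) = -144·sin(4·t). From the given acceleration equation a(t) = -144·sin(4·t), we substitute t = pi/4 to get a = 0.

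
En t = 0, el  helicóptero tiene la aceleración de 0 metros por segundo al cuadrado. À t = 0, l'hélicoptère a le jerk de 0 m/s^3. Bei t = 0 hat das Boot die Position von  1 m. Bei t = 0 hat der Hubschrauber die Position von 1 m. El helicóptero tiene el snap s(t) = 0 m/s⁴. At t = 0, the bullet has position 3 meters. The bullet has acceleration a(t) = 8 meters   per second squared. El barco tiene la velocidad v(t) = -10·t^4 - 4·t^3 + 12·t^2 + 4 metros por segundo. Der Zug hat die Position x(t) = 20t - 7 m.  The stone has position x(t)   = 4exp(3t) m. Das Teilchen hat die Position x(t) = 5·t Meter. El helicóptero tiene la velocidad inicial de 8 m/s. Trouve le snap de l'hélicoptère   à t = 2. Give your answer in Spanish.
Tenemos el snap s(t) = 0. Sustituyendo t = 2: s(2) = 0.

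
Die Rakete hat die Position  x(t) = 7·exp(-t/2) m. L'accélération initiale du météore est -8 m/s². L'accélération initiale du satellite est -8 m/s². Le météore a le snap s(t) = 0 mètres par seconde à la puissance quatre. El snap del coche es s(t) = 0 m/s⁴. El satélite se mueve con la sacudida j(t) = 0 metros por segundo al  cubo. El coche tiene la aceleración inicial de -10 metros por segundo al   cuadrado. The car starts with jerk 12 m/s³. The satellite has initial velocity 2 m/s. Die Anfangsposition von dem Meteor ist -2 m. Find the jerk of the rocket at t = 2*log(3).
Starting from position x(t) = 7·exp(-t/2), we take 3 derivatives. Taking d/dt of x(t), we find v(t) = -7·exp(-t/2)/2. The derivative of velocity gives acceleration: a(t) = 7·exp(-t/2)/4. The derivative of acceleration gives jerk: j(t) = -7·exp(-t/2)/8. Using j(t) = -7·exp(-t/2)/8 and substituting t = 2*log(3), we find j = -7/24.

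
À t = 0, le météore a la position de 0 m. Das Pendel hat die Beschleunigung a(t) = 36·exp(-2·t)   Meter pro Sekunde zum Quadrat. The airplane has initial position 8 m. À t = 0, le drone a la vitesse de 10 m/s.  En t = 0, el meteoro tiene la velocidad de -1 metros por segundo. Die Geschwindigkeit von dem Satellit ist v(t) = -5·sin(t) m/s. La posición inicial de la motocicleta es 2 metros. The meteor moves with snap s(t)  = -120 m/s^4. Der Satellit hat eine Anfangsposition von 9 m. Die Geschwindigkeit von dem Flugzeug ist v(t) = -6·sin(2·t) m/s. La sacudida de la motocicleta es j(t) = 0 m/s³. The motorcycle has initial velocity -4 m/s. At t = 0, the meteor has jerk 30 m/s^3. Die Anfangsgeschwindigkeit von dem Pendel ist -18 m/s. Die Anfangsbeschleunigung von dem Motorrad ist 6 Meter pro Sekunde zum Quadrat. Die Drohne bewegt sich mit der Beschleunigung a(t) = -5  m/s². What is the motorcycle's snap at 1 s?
To solve this, we need to take 1 derivative of our jerk equation j(t) = 0. The derivative of jerk gives snap: s(t) = 0. From the given snap equation s(t) = 0, we substitute t = 1 to get s = 0.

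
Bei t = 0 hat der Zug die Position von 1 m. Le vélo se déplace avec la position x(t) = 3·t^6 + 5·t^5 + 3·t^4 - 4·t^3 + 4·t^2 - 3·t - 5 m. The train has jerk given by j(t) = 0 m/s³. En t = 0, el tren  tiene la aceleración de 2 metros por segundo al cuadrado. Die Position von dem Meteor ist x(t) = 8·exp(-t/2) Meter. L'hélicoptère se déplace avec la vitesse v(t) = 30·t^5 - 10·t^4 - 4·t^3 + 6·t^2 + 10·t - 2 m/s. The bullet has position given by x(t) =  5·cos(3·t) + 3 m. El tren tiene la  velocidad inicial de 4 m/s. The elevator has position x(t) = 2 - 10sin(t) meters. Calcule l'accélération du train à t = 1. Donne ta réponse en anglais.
Starting from jerk j(t) = 0, we take 1 integral. Taking ∫j(t)dt and applying a(0) = 2, we find a(t) = 2. From the given acceleration equation a(t) = 2, we substitute t = 1 to get a = 2.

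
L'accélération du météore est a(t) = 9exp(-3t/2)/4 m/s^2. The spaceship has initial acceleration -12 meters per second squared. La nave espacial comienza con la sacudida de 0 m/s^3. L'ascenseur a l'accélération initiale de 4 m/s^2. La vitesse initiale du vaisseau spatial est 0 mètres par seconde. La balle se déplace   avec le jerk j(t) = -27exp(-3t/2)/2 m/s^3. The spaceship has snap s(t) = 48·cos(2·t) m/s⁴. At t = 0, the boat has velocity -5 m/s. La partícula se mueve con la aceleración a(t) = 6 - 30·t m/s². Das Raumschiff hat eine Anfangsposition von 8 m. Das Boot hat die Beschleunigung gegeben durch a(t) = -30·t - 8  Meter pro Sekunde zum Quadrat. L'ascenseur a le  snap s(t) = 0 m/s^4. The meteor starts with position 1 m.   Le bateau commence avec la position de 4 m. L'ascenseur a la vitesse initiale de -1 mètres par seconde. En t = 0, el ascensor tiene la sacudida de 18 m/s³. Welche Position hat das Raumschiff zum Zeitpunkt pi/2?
Wir müssen unsere Gleichung für den Snap s(t) = 48·cos(2·t) 4-mal integrieren. Mit ∫s(t)dt und Anwendung von j(0) = 0, finden wir j(t) = 24·sin(2·t). Das Integral von dem Ruck ist die Beschleunigung. Mit a(0) = -12 erhalten wir a(t) = -12·cos(2·t). Durch Integration von der Beschleunigung und Verwendung der Anfangsbedingung v(0) = 0, erhalten wir v(t) = -6·sin(2·t). Durch Integration von der Geschwindigkeit und Verwendung der Anfangsbedingung x(0) = 8, erhalten wir x(t) = 3·cos(2·t) + 5. Wir haben die Position x(t) = 3·cos(2·t) + 5. Durch Einsetzen von t = pi/2: x(pi/2) = 2.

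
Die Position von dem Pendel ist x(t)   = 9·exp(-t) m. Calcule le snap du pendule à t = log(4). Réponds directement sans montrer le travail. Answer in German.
s(log(4)) = 9/4.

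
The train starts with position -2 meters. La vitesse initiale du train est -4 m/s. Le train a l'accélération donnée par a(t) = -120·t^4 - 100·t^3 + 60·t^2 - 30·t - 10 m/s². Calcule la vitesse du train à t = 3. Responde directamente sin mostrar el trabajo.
v(3) = -7486.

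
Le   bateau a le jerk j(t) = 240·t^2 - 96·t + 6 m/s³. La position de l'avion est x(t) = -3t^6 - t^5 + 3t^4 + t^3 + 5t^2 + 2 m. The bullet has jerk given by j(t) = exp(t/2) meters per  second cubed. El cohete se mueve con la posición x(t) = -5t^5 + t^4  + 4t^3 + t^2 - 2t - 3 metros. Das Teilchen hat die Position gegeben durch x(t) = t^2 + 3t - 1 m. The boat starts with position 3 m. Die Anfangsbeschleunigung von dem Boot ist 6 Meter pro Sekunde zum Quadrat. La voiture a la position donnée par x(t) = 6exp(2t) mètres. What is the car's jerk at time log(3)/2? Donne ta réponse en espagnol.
Partiendo de la posición x(t) = 6·exp(2·t), tomamos 3 derivadas. Derivando la posición, obtenemos la velocidad: v(t) = 12·exp(2·t). La derivada de la velocidad da la aceleración: a(t) = 24·exp(2·t). La derivada de la aceleración da la sacudida: j(t) = 48·exp(2·t). Tenemos la sacudida j(t) = 48·exp(2·t). Sustituyendo t = log(3)/2: j(log(3)/2) = 144.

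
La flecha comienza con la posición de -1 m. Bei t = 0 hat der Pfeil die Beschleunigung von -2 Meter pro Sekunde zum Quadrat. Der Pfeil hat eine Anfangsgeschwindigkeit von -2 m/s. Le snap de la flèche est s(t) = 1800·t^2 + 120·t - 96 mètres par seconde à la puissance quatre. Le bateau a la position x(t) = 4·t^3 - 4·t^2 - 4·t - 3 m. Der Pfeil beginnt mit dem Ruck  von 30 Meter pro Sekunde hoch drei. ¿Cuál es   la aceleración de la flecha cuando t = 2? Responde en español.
Para resolver esto, necesitamos tomar 2 antiderivadas de nuestra ecuación del snap s(t) = 1800·t^2 + 120·t - 96. La integral del snap, con j(0) = 30, da la sacudida: j(t) = 600·t^3 + 60·t^2 - 96·t + 30. Integrando la sacudida y usando la condición inicial a(0) = -2, obtenemos a(t) = 150·t^4 + 20·t^3 - 48·t^2 + 30·t - 2. De la ecuación de la aceleración a(t) = 150·t^4 + 20·t^3 - 48·t^2 + 30·t - 2, sustituimos t = 2 para obtener a = 2426.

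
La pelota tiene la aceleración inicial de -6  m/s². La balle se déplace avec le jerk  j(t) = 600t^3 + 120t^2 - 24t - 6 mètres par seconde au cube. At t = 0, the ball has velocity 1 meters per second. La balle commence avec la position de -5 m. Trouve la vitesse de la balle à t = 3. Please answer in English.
To find the answer, we compute 2 antiderivatives of j(t) = 600·t^3 + 120·t^2 - 24·t - 6. Finding the antiderivative of j(t) and using a(0) = -6: a(t) = 150·t^4 + 40·t^3 - 12·t^2 - 6·t - 6. The integral of acceleration, with v(0) = 1, gives velocity: v(t) = 30·t^5 + 10·t^4 - 4·t^3 - 3·t^2 - 6·t + 1. We have velocity v(t) = 30·t^5 + 10·t^4 - 4·t^3 - 3·t^2 - 6·t + 1. Substituting t = 3: v(3) = 7948.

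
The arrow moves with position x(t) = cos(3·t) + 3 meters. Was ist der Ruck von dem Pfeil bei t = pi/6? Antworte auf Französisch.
Nous devons dériver notre équation de la position x(t) = cos(3·t) + 3 3 fois. En prenant d/dt de x(t), nous trouvons v(t) = -3·sin(3·t). La dérivée de la vitesse donne l'accélération: a(t) = -9·cos(3·t). La dérivée de l'accélération donne le jerk: j(t) = 27·sin(3·t). Nous avons le jerk j(t) = 27·sin(3·t). En substituant t = pi/6: j(pi/6) = 27.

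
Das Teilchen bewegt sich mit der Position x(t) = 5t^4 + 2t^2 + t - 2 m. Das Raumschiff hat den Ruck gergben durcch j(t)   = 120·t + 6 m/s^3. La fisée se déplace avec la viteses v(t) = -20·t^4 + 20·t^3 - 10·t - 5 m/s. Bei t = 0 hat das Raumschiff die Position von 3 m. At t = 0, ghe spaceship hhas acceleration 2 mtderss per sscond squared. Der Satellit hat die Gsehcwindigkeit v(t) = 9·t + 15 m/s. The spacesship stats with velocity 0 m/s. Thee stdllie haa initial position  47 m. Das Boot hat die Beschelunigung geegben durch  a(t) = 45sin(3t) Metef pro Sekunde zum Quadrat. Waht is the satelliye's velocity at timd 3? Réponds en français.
En utilisant v(t) = 9·t + 15 et en substituant t = 3, nous trouvons v = 42.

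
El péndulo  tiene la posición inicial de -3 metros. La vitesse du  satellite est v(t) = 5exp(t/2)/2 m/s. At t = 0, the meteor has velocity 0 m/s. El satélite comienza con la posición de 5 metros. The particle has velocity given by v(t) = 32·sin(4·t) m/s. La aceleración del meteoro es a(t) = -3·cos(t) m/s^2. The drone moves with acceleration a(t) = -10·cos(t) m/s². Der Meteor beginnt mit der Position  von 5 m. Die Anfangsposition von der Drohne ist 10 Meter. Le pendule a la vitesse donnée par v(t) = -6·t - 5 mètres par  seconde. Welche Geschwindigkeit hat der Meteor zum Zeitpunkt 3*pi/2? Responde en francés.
Nous devons intégrer notre équation de l'accélération a(t) = -3·cos(t) 1 fois. En prenant ∫a(t)dt et en appliquant v(0) = 0, nous trouvons v(t) = -3·sin(t). De l'équation de la vitesse v(t) = -3·sin(t), nous substituons t = 3*pi/2 pour obtenir v = 3.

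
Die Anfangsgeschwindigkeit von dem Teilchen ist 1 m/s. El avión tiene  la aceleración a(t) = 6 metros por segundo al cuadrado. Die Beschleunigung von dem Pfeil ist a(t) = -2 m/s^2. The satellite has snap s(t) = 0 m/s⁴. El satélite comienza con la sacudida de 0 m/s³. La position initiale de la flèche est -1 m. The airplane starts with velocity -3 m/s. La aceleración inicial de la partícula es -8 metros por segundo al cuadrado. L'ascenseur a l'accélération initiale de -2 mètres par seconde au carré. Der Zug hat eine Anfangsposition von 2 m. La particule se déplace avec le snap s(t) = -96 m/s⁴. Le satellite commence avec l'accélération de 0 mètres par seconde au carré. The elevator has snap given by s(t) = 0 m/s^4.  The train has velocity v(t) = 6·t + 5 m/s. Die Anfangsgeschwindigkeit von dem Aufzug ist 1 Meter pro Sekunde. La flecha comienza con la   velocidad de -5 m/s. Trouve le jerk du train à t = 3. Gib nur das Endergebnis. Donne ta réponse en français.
La réponse est 0.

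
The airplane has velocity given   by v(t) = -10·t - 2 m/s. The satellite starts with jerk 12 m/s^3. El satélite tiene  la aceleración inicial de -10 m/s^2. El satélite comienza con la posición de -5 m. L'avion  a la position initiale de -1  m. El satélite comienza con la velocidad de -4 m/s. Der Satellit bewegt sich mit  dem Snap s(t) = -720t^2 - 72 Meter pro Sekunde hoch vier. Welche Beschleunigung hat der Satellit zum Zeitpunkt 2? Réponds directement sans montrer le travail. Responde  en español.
La respuesta es -1090.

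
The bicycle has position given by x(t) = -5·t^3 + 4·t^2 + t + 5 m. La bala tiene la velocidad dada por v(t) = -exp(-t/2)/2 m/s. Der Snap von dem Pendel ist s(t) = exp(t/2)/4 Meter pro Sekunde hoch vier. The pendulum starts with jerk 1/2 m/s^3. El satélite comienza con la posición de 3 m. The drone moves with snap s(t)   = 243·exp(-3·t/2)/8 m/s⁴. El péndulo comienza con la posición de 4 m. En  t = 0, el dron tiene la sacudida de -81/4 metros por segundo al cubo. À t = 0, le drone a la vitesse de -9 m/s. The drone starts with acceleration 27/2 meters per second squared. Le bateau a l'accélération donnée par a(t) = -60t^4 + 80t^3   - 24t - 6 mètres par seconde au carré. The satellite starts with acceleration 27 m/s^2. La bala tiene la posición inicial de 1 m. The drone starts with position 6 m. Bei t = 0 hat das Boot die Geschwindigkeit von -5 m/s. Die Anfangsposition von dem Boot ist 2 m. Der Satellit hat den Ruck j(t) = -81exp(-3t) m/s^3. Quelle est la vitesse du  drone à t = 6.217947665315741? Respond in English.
We need to integrate our snap equation s(t) = 243·exp(-3·t/2)/8 3 times. The antiderivative of snap, with j(0) = -81/4, gives jerk: j(t) = -81·exp(-3·t/2)/4. The antiderivative of jerk, with a(0) = 27/2, gives acceleration: a(t) = 27·exp(-3·t/2)/2. Finding the integral of a(t) and using v(0) = -9: v(t) = -9·exp(-3·t/2). Using v(t) = -9·exp(-3·t/2) and substituting t = 6.217947665315741, we find v = -0.000800962105793467.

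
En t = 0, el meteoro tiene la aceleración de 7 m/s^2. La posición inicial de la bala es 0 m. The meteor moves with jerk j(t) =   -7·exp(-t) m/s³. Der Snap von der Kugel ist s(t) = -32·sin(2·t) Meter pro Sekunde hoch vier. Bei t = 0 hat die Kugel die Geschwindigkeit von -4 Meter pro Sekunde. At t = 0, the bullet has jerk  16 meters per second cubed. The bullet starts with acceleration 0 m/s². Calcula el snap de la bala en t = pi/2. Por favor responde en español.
Tenemos el snap s(t) = -32·sin(2·t). Sustituyendo t = pi/2: s(pi/2) = 0.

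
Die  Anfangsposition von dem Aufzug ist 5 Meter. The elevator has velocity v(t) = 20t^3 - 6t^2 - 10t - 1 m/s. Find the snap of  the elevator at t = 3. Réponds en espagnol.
Para resolver esto, necesitamos tomar 3 derivadas de nuestra ecuación de la velocidad v(t) = 20·t^3 - 6·t^2 - 10·t - 1. La derivada de la velocidad da la aceleración: a(t) = 60·t^2 - 12·t - 10. Derivando la aceleración, obtenemos la sacudida: j(t) = 120·t - 12. Derivando la sacudida, obtenemos el snap: s(t) = 120. De la ecuación del snap s(t) = 120, sustituimos t = 3 para obtener s = 120.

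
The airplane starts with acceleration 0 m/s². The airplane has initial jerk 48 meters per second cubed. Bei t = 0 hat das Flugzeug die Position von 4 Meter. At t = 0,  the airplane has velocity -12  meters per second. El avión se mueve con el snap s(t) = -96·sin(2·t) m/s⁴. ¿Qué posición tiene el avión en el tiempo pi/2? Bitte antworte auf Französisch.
Nous devons trouver l'intégrale de notre équation du snap s(t) = -96·sin(2·t) 4 fois. En intégrant le snap et en utilisant la condition initiale j(0) = 48, nous obtenons j(t) = 48·cos(2·t). La primitive du jerk, avec a(0) = 0, donne l'accélération: a(t) = 24·sin(2·t). En prenant ∫a(t)dt et en appliquant v(0) = -12, nous trouvons v(t) = -12·cos(2·t). En intégrant la vitesse et en utilisant la condition initiale x(0) = 4, nous obtenons x(t) = 4 - 6·sin(2·t). En utilisant x(t) = 4 - 6·sin(2·t) et en substituant t = pi/2, nous trouvons x = 4.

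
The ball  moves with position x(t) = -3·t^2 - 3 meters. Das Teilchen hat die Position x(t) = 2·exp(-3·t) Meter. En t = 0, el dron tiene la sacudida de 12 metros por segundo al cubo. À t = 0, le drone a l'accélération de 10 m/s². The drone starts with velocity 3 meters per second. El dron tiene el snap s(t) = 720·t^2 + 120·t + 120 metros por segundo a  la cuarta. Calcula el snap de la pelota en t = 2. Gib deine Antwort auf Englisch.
We must differentiate our position equation x(t) = -3·t^2 - 3 4 times. Taking d/dt of x(t), we find v(t) = -6·t. Differentiating velocity, we get acceleration: a(t) = -6. The derivative of acceleration gives jerk: j(t) = 0. Differentiating jerk, we get snap: s(t) = 0. We have snap s(t) = 0. Substituting t = 2: s(2) = 0.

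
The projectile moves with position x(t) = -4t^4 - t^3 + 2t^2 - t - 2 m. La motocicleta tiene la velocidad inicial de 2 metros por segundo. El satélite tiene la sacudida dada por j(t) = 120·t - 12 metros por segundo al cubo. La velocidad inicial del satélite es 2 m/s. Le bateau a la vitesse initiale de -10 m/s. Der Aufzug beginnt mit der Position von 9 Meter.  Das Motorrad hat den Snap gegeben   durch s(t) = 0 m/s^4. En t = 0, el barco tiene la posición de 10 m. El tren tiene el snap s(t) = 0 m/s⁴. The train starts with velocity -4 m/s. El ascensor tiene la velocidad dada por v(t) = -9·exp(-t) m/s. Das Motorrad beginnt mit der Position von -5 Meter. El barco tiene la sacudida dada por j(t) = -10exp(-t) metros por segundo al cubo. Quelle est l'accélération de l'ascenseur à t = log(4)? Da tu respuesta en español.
Partiendo de la velocidad v(t) = -9·exp(-t), tomamos 1 derivada. Derivando la velocidad, obtenemos la aceleración: a(t) = 9·exp(-t). De la ecuación de la aceleración a(t) = 9·exp(-t), sustituimos t = log(4) para obtener a = 9/4.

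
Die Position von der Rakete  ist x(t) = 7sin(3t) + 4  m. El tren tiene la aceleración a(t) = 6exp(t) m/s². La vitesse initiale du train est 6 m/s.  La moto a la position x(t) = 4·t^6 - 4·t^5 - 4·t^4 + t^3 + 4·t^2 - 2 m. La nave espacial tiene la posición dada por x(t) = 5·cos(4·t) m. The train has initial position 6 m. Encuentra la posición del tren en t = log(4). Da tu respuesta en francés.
Nous devons trouver la primitive de notre équation de l'accélération a(t) = 6·exp(t) 2 fois. L'intégrale de l'accélération, avec v(0) = 6, donne la vitesse: v(t) = 6·exp(t). La primitive de la vitesse est la position. En utilisant x(0) = 6, nous obtenons x(t) = 6·exp(t). De l'équation de la position x(t) = 6·exp(t), nous substituons t = log(4) pour obtenir x = 24.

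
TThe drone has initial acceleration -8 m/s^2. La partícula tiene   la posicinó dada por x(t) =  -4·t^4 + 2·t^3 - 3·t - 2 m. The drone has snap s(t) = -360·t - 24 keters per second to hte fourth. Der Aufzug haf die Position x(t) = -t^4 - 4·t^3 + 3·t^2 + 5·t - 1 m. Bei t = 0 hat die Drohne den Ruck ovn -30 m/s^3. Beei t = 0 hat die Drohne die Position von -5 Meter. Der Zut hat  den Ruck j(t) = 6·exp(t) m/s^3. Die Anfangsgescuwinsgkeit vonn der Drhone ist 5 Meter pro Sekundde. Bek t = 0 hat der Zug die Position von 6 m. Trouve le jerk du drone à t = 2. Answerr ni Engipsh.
To find the answer, we compute 1 integral of s(t) = -360·t - 24. Integrating snap and using the initial condition j(0) = -30, we get j(t) = -180·t^2 - 24·t - 30. We have jerk j(t) = -180·t^2 - 24·t - 30. Substituting t = 2: j(2) = -798.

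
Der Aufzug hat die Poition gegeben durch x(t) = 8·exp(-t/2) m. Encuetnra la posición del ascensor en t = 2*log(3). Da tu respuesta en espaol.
De la ecuación de la posición x(t) = 8·exp(-t/2), sustituimos t = 2*log(3) para obtener x = 8/3.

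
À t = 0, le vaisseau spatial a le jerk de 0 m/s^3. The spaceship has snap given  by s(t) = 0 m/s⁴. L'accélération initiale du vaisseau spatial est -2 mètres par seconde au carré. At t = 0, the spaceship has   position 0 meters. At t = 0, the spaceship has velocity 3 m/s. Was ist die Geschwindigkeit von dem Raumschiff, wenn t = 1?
Wir müssen die Stammfunktion unserer Gleichung für den Snap s(t) = 0 3-mal finden. Die Stammfunktion von dem Snap ist der Ruck. Mit j(0) = 0 erhalten wir j(t) = 0. Mit ∫j(t)dt und Anwendung von a(0) = -2, finden wir a(t) = -2. Die Stammfunktion von der Beschleunigung, mit v(0) = 3, ergibt die Geschwindigkeit: v(t) = 3 - 2·t. Wir haben die Geschwindigkeit v(t) = 3 - 2·t. Durch Einsetzen von t = 1: v(1) = 1.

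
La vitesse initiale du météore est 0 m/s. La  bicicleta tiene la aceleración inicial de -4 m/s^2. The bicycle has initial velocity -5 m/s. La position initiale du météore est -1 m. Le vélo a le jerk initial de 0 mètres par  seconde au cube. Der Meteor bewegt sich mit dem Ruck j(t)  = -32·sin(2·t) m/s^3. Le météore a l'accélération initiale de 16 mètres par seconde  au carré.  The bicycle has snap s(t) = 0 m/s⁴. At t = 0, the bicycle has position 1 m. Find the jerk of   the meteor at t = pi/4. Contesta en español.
Usando j(t) = -32·sin(2·t) y sustituyendo t = pi/4, encontramos j = -32.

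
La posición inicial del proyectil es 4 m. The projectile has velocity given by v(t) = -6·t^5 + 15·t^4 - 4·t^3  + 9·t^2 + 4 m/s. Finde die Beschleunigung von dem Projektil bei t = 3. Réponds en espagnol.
Partiendo de la velocidad v(t) = -6·t^5 + 15·t^4 - 4·t^3 + 9·t^2 + 4, tomamos 1 derivada. Tomando d/dt de v(t), encontramos a(t) = -30·t^4 + 60·t^3 - 12·t^2 + 18·t. Usando a(t) = -30·t^4 + 60·t^3 - 12·t^2 + 18·t y sustituyendo t = 3, encontramos a = -864.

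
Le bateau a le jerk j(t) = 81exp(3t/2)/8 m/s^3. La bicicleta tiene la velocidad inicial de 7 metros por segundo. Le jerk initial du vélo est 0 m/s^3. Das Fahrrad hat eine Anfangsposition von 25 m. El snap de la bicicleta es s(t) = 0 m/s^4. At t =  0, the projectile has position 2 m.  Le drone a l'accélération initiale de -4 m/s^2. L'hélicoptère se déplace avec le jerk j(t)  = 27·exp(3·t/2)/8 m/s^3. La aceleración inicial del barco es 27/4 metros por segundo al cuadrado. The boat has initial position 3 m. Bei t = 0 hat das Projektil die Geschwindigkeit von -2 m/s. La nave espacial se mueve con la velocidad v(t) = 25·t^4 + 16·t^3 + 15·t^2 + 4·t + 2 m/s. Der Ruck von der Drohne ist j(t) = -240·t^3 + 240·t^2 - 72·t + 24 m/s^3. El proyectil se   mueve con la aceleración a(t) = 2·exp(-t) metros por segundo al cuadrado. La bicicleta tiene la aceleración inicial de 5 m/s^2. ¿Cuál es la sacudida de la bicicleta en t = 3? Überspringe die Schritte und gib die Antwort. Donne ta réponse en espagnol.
En t = 3, j = 0.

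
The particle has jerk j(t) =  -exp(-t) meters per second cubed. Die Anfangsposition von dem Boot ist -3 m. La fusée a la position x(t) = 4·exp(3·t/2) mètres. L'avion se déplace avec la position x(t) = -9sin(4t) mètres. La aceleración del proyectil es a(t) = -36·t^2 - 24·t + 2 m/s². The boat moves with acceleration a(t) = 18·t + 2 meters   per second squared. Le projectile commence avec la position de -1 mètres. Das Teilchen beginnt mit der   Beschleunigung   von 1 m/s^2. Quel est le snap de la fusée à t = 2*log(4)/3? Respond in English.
We must differentiate our position equation x(t) = 4·exp(3·t/2) 4 times. Differentiating position, we get velocity: v(t) = 6·exp(3·t/2). Differentiating velocity, we get acceleration: a(t) = 9·exp(3·t/2). Differentiating acceleration, we get jerk: j(t) = 27·exp(3·t/2)/2. Taking d/dt of j(t), we find s(t) = 81·exp(3·t/2)/4. From the given snap equation s(t) = 81·exp(3·t/2)/4, we substitute t = 2*log(4)/3 to get s = 81.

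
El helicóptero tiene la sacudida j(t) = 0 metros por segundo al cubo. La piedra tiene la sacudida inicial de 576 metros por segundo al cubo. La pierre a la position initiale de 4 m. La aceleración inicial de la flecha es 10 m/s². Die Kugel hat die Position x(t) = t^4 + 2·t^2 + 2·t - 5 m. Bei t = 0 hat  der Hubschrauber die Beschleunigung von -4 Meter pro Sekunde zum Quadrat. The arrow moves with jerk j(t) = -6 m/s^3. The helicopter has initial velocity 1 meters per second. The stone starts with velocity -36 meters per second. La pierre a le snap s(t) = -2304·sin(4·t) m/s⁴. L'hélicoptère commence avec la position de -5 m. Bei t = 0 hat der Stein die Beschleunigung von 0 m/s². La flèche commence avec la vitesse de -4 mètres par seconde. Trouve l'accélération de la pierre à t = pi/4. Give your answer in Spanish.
Para resolver esto, necesitamos tomar 2 integrales de nuestra ecuación del snap s(t) = -2304·sin(4·t). La antiderivada del snap, con j(0) = 576, da la sacudida: j(t) = 576·cos(4·t). La antiderivada de la sacudida es la aceleración. Usando a(0) = 0, obtenemos a(t) = 144·sin(4·t). Usando a(t) = 144·sin(4·t) y sustituyendo t = pi/4, encontramos a = 0.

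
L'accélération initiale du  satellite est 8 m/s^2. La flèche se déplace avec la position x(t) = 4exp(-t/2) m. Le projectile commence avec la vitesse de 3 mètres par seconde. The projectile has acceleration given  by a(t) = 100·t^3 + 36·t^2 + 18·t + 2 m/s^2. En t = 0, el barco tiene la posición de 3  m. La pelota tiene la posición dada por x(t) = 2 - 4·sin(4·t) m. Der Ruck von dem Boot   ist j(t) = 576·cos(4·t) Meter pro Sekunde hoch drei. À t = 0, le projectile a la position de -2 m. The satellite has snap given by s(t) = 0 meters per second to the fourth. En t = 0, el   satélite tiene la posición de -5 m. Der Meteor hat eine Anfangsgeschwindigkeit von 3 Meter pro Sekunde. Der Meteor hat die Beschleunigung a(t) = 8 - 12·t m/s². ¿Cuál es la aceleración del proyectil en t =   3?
Tenemos la aceleración a(t) = 100·t^3 + 36·t^2 + 18·t + 2. Sustituyendo t = 3: a(3) = 3080.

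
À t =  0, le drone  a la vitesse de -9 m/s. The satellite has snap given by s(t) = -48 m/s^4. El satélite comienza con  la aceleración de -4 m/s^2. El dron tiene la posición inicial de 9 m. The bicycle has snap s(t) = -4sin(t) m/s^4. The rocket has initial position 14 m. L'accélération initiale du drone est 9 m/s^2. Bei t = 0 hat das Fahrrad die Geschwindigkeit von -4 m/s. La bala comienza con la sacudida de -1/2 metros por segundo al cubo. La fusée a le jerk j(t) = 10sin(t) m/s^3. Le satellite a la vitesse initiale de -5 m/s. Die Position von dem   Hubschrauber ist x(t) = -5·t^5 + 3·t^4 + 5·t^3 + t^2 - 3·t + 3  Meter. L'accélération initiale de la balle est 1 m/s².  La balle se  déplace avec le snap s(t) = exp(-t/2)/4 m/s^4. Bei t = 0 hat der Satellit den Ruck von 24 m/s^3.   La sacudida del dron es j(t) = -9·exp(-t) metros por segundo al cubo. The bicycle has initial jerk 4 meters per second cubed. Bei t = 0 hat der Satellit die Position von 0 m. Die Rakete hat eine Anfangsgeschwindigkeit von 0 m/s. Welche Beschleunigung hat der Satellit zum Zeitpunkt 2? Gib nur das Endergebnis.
a(2) = -52.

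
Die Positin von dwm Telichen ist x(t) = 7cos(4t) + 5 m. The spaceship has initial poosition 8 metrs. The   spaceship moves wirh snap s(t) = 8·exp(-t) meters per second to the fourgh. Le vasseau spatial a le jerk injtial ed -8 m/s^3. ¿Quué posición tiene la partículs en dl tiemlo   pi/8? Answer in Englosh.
We have position x(t) = 7·cos(4·t) + 5. Substituting t = pi/8: x(pi/8) = 5.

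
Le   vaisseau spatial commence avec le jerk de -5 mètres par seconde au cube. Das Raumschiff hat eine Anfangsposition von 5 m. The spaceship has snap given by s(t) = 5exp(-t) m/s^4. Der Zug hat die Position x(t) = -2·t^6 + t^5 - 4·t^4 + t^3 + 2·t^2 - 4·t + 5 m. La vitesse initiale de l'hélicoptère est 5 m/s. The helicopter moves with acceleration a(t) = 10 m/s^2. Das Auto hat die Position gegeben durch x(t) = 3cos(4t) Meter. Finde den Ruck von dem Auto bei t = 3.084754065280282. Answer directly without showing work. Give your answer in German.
Bei t = 3.084754065280282, j = -43.2769442567577.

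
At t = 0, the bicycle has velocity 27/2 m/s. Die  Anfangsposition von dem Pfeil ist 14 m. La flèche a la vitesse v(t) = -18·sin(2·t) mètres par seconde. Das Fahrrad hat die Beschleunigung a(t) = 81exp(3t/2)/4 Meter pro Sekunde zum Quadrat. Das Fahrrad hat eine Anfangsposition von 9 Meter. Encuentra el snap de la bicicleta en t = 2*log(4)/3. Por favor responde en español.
Debemos derivar nuestra ecuación de la aceleración a(t) = 81·exp(3·t/2)/4 2 veces. La derivada de la aceleración da la sacudida: j(t) = 243·exp(3·t/2)/8. Tomando d/dt de j(t), encontramos s(t) = 729·exp(3·t/2)/16. Tenemos el snap s(t) = 729·exp(3·t/2)/16. Sustituyendo t = 2*log(4)/3: s(2*log(4)/3) = 729/4.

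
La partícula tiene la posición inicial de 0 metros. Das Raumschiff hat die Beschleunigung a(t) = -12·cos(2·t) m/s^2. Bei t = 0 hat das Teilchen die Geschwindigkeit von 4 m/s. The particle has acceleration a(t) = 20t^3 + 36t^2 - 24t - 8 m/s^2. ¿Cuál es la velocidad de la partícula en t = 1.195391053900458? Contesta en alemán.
Ausgehend von der Beschleunigung a(t) = 20·t^3 + 36·t^2 - 24·t - 8, nehmen wir 1 Integral. Die Stammfunktion von der Beschleunigung, mit v(0) = 4, ergibt die Geschwindigkeit: v(t) = 5·t^4 + 12·t^3 - 12·t^2 - 8·t + 4. Wir haben die Geschwindigkeit v(t) = 5·t^4 + 12·t^3 - 12·t^2 - 8·t + 4. Durch Einsetzen von t = 1.195391053900458: v(1.195391053900458) = 7.99697318451943.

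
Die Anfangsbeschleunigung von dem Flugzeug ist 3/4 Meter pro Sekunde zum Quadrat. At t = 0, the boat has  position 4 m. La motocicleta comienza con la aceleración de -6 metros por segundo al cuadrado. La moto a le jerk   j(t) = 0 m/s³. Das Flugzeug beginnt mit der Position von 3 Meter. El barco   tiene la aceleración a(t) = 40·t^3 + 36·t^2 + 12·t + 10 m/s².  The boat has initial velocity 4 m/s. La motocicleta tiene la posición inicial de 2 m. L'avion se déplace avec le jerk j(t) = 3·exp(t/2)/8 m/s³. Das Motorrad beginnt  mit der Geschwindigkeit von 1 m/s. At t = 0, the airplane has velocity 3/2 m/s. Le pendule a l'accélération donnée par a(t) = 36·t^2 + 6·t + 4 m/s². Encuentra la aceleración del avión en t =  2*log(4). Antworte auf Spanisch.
Debemos encontrar la integral de nuestra ecuación de la sacudida j(t) = 3·exp(t/2)/8 1 vez. Tomando ∫j(t)dt y aplicando a(0) = 3/4, encontramos a(t) = 3·exp(t/2)/4. Usando a(t) = 3·exp(t/2)/4 y sustituyendo t = 2*log(4), encontramos a = 3.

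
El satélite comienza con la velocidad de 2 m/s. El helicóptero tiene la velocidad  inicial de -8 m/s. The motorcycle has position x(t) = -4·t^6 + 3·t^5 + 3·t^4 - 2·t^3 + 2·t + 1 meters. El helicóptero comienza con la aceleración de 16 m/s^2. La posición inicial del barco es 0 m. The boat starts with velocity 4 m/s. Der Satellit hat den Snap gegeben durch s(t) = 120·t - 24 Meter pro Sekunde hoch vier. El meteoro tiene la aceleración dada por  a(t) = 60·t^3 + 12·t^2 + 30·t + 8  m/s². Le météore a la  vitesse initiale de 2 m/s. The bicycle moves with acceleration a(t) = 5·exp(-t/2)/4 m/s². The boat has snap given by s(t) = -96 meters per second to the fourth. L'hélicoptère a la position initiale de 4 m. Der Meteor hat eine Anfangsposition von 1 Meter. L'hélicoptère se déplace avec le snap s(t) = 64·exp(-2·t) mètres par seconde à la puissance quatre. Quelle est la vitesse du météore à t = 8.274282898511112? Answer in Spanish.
Partiendo de la aceleración a(t) = 60·t^3 + 12·t^2 + 30·t + 8, tomamos 1 antiderivada. La antiderivada de la aceleración, con v(0) = 2, da la velocidad: v(t) = 15·t^4 + 4·t^3 + 15·t^2 + 8·t + 2. Usando v(t) = 15·t^4 + 4·t^3 + 15·t^2 + 8·t + 2 y sustituyendo t = 8.274282898511112, encontramos v = 73670.3959499857.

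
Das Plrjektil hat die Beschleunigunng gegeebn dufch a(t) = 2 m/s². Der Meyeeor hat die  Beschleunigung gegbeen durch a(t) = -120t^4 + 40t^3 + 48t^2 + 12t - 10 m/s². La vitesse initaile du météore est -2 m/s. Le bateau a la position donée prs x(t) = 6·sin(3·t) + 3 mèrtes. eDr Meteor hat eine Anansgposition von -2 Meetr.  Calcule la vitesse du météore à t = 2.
En partant de l'accélération a(t) = -120·t^4 + 40·t^3 + 48·t^2 + 12·t - 10, nous prenons 1 primitive. En prenant ∫a(t)dt et en appliquant v(0) = -2, nous trouvons v(t) = -24·t^5 + 10·t^4 + 16·t^3 + 6·t^2 - 10·t - 2. De l'équation de la vitesse v(t) = -24·t^5 + 10·t^4 + 16·t^3 + 6·t^2 - 10·t - 2, nous substituons t = 2 pour obtenir v = -478.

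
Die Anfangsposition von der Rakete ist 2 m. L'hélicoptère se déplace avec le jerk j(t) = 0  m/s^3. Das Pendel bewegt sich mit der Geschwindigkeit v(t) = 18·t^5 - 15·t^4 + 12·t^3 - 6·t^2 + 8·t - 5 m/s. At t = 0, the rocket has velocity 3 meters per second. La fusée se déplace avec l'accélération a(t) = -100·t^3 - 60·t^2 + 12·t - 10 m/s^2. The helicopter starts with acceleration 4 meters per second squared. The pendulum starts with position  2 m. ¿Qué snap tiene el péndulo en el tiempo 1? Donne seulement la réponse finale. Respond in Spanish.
En t = 1, s = 792.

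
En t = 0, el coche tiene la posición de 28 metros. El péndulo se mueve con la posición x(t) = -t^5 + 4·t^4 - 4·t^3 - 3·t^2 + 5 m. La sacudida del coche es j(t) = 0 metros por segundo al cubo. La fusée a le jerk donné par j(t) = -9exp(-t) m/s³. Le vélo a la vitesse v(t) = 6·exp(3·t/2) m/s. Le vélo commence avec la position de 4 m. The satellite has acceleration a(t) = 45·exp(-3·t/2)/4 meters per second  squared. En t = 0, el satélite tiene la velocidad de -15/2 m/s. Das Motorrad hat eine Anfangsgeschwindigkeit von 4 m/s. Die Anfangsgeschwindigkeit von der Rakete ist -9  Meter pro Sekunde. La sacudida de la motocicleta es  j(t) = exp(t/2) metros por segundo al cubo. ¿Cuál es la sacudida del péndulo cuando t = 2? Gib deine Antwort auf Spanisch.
Debemos derivar nuestra ecuación de la posición x(t) = -t^5 + 4·t^4 - 4·t^3 - 3·t^2 + 5 3 veces. Tomando d/dt de x(t), encontramos v(t) = -5·t^4 + 16·t^3 - 12·t^2 - 6·t. Derivando la velocidad, obtenemos la aceleración: a(t) = -20·t^3 + 48·t^2 - 24·t - 6. Derivando la aceleración, obtenemos la sacudida: j(t) = -60·t^2 + 96·t - 24. Tenemos la sacudida j(t) = -60·t^2 + 96·t - 24. Sustituyendo t = 2: j(2) = -72.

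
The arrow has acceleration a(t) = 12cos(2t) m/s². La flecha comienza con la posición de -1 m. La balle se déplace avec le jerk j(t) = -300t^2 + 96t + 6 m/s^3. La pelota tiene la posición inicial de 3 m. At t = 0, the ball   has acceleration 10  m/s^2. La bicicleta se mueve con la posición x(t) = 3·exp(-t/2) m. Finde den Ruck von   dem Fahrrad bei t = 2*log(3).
Um dies zu lösen, müssen wir 3 Ableitungen unserer Gleichung für die Position x(t) = 3·exp(-t/2) nehmen. Mit d/dt von x(t) finden wir v(t) = -3·exp(-t/2)/2. Durch Ableiten von der Geschwindigkeit erhalten wir die Beschleunigung: a(t) = 3·exp(-t/2)/4. Die Ableitung von der Beschleunigung ergibt den Ruck: j(t) = -3·exp(-t/2)/8. Mit j(t) = -3·exp(-t/2)/8 und Einsetzen von t = 2*log(3), finden wir j = -1/8.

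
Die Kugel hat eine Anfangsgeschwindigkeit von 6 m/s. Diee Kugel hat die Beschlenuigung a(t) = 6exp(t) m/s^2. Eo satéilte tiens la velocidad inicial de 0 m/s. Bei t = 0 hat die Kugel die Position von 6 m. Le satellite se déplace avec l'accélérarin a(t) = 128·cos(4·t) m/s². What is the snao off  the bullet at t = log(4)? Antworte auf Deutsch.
Ausgehend von der Beschleunigung a(t) = 6·exp(t), nehmen wir 2 Ableitungen. Die Ableitung von der Beschleunigung ergibt den Ruck: j(t) = 6·exp(t). Die Ableitung von dem Ruck ergibt den Snap: s(t) = 6·exp(t). Mit s(t) = 6·exp(t) und Einsetzen von t = log(4), finden wir s = 24.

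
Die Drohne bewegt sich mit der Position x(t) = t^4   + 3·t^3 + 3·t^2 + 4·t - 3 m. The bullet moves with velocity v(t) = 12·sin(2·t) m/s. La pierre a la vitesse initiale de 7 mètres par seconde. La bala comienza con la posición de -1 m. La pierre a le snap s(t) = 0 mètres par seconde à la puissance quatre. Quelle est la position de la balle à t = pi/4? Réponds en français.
Nous devons intégrer notre équation de la vitesse v(t) = 12·sin(2·t) 1 fois. En intégrant la vitesse et en utilisant la condition initiale x(0) = -1, nous obtenons x(t) = 5 - 6·cos(2·t). En utilisant x(t) = 5 - 6·cos(2·t) et en substituant t = pi/4, nous trouvons x = 5.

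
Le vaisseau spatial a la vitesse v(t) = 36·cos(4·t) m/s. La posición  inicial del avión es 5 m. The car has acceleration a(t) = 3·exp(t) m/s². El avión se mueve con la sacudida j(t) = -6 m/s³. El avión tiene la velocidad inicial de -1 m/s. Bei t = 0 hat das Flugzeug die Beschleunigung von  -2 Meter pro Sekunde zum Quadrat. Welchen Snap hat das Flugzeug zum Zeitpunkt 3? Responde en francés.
Pour résoudre ceci, nous devons prendre 1 dérivée de notre équation du jerk j(t) = -6. En dérivant le jerk, nous obtenons le snap: s(t) = 0. En utilisant s(t) = 0 et en substituant t = 3, nous trouvons s = 0.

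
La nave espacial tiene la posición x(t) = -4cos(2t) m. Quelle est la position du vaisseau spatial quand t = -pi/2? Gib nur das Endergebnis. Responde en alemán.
Die Position bei t = -pi/2 ist x = 4.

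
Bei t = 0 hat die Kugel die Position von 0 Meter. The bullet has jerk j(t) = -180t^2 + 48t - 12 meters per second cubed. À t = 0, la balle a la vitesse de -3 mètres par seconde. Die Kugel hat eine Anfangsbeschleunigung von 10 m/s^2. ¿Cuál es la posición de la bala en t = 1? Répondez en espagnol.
Partiendo de la sacudida j(t) = -180·t^2 + 48·t - 12, tomamos 3 integrales. Tomando ∫j(t)dt y aplicando a(0) = 10, encontramos a(t) = -60·t^3 + 24·t^2 - 12·t + 10. Integrando la aceleración y usando la condición inicial v(0) = -3, obtenemos v(t) = -15·t^4 + 8·t^3 - 6·t^2 + 10·t - 3. Integrando la velocidad y usando la condición inicial x(0) = 0, obtenemos x(t) = -3·t^5 + 2·t^4 - 2·t^3 + 5·t^2 - 3·t. Tenemos la posición x(t) = -3·t^5 + 2·t^4 - 2·t^3 + 5·t^2 - 3·t. Sustituyendo t = 1: x(1) = -1.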